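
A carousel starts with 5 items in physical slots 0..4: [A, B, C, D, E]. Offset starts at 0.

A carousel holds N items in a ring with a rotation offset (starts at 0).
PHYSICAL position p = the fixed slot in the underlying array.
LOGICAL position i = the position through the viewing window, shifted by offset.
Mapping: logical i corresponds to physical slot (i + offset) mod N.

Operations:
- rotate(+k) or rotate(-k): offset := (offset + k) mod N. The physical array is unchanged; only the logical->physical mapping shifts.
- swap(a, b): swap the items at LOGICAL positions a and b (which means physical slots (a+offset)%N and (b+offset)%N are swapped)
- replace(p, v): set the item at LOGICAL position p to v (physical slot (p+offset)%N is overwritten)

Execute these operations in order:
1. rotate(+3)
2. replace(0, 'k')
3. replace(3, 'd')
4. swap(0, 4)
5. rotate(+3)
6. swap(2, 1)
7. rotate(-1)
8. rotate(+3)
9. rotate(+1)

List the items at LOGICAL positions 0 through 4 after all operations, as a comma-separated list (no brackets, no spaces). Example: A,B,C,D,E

After op 1 (rotate(+3)): offset=3, physical=[A,B,C,D,E], logical=[D,E,A,B,C]
After op 2 (replace(0, 'k')): offset=3, physical=[A,B,C,k,E], logical=[k,E,A,B,C]
After op 3 (replace(3, 'd')): offset=3, physical=[A,d,C,k,E], logical=[k,E,A,d,C]
After op 4 (swap(0, 4)): offset=3, physical=[A,d,k,C,E], logical=[C,E,A,d,k]
After op 5 (rotate(+3)): offset=1, physical=[A,d,k,C,E], logical=[d,k,C,E,A]
After op 6 (swap(2, 1)): offset=1, physical=[A,d,C,k,E], logical=[d,C,k,E,A]
After op 7 (rotate(-1)): offset=0, physical=[A,d,C,k,E], logical=[A,d,C,k,E]
After op 8 (rotate(+3)): offset=3, physical=[A,d,C,k,E], logical=[k,E,A,d,C]
After op 9 (rotate(+1)): offset=4, physical=[A,d,C,k,E], logical=[E,A,d,C,k]

Answer: E,A,d,C,k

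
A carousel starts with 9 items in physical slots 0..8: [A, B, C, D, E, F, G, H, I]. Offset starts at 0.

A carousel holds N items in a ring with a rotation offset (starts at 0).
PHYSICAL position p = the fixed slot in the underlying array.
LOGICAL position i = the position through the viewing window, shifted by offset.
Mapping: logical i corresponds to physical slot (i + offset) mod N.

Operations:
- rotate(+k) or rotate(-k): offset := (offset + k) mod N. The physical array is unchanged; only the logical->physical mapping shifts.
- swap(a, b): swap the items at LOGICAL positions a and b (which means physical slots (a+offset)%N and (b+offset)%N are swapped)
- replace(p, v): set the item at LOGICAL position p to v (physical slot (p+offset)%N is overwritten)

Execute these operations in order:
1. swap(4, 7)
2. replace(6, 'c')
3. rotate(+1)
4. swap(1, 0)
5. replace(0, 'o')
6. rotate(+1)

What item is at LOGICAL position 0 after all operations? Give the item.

After op 1 (swap(4, 7)): offset=0, physical=[A,B,C,D,H,F,G,E,I], logical=[A,B,C,D,H,F,G,E,I]
After op 2 (replace(6, 'c')): offset=0, physical=[A,B,C,D,H,F,c,E,I], logical=[A,B,C,D,H,F,c,E,I]
After op 3 (rotate(+1)): offset=1, physical=[A,B,C,D,H,F,c,E,I], logical=[B,C,D,H,F,c,E,I,A]
After op 4 (swap(1, 0)): offset=1, physical=[A,C,B,D,H,F,c,E,I], logical=[C,B,D,H,F,c,E,I,A]
After op 5 (replace(0, 'o')): offset=1, physical=[A,o,B,D,H,F,c,E,I], logical=[o,B,D,H,F,c,E,I,A]
After op 6 (rotate(+1)): offset=2, physical=[A,o,B,D,H,F,c,E,I], logical=[B,D,H,F,c,E,I,A,o]

Answer: B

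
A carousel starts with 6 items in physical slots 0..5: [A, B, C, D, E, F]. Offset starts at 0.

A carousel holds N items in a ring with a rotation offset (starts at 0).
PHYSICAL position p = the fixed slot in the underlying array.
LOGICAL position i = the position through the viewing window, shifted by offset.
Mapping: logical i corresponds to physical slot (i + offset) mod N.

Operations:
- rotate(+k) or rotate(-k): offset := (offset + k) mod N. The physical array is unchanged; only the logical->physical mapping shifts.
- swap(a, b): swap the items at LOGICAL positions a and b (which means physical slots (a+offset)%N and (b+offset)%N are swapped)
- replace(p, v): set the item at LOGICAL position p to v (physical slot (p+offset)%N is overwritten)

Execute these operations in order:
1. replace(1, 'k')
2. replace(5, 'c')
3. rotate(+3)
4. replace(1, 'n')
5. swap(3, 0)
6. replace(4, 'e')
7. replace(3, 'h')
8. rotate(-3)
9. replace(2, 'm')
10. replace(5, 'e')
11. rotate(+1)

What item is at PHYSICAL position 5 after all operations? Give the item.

After op 1 (replace(1, 'k')): offset=0, physical=[A,k,C,D,E,F], logical=[A,k,C,D,E,F]
After op 2 (replace(5, 'c')): offset=0, physical=[A,k,C,D,E,c], logical=[A,k,C,D,E,c]
After op 3 (rotate(+3)): offset=3, physical=[A,k,C,D,E,c], logical=[D,E,c,A,k,C]
After op 4 (replace(1, 'n')): offset=3, physical=[A,k,C,D,n,c], logical=[D,n,c,A,k,C]
After op 5 (swap(3, 0)): offset=3, physical=[D,k,C,A,n,c], logical=[A,n,c,D,k,C]
After op 6 (replace(4, 'e')): offset=3, physical=[D,e,C,A,n,c], logical=[A,n,c,D,e,C]
After op 7 (replace(3, 'h')): offset=3, physical=[h,e,C,A,n,c], logical=[A,n,c,h,e,C]
After op 8 (rotate(-3)): offset=0, physical=[h,e,C,A,n,c], logical=[h,e,C,A,n,c]
After op 9 (replace(2, 'm')): offset=0, physical=[h,e,m,A,n,c], logical=[h,e,m,A,n,c]
After op 10 (replace(5, 'e')): offset=0, physical=[h,e,m,A,n,e], logical=[h,e,m,A,n,e]
After op 11 (rotate(+1)): offset=1, physical=[h,e,m,A,n,e], logical=[e,m,A,n,e,h]

Answer: e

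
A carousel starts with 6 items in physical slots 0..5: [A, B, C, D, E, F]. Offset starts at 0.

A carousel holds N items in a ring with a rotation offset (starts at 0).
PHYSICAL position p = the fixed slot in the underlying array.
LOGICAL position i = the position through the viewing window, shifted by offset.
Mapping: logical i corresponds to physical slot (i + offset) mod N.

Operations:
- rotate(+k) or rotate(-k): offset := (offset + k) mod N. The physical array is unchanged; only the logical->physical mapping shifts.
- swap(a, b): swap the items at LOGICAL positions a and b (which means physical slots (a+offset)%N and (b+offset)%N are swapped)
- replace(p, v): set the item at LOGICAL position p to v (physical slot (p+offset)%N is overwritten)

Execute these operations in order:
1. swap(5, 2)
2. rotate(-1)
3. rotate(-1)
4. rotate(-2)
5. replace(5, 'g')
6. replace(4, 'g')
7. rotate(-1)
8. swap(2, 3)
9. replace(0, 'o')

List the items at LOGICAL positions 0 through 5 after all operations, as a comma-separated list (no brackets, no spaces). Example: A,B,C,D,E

Answer: o,F,E,D,C,g

Derivation:
After op 1 (swap(5, 2)): offset=0, physical=[A,B,F,D,E,C], logical=[A,B,F,D,E,C]
After op 2 (rotate(-1)): offset=5, physical=[A,B,F,D,E,C], logical=[C,A,B,F,D,E]
After op 3 (rotate(-1)): offset=4, physical=[A,B,F,D,E,C], logical=[E,C,A,B,F,D]
After op 4 (rotate(-2)): offset=2, physical=[A,B,F,D,E,C], logical=[F,D,E,C,A,B]
After op 5 (replace(5, 'g')): offset=2, physical=[A,g,F,D,E,C], logical=[F,D,E,C,A,g]
After op 6 (replace(4, 'g')): offset=2, physical=[g,g,F,D,E,C], logical=[F,D,E,C,g,g]
After op 7 (rotate(-1)): offset=1, physical=[g,g,F,D,E,C], logical=[g,F,D,E,C,g]
After op 8 (swap(2, 3)): offset=1, physical=[g,g,F,E,D,C], logical=[g,F,E,D,C,g]
After op 9 (replace(0, 'o')): offset=1, physical=[g,o,F,E,D,C], logical=[o,F,E,D,C,g]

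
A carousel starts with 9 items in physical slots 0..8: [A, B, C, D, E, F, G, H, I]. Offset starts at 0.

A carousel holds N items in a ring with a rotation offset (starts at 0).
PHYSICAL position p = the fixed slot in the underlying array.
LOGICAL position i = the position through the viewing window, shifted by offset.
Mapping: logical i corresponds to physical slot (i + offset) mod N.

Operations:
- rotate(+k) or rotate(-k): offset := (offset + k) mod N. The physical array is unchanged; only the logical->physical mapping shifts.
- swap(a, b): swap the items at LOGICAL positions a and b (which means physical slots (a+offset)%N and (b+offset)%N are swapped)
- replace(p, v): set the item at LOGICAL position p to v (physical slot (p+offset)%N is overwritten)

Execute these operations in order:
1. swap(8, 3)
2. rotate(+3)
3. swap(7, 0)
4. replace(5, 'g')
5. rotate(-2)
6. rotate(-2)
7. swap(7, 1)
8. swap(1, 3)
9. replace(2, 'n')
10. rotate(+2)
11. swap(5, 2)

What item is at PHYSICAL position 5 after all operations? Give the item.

After op 1 (swap(8, 3)): offset=0, physical=[A,B,C,I,E,F,G,H,D], logical=[A,B,C,I,E,F,G,H,D]
After op 2 (rotate(+3)): offset=3, physical=[A,B,C,I,E,F,G,H,D], logical=[I,E,F,G,H,D,A,B,C]
After op 3 (swap(7, 0)): offset=3, physical=[A,I,C,B,E,F,G,H,D], logical=[B,E,F,G,H,D,A,I,C]
After op 4 (replace(5, 'g')): offset=3, physical=[A,I,C,B,E,F,G,H,g], logical=[B,E,F,G,H,g,A,I,C]
After op 5 (rotate(-2)): offset=1, physical=[A,I,C,B,E,F,G,H,g], logical=[I,C,B,E,F,G,H,g,A]
After op 6 (rotate(-2)): offset=8, physical=[A,I,C,B,E,F,G,H,g], logical=[g,A,I,C,B,E,F,G,H]
After op 7 (swap(7, 1)): offset=8, physical=[G,I,C,B,E,F,A,H,g], logical=[g,G,I,C,B,E,F,A,H]
After op 8 (swap(1, 3)): offset=8, physical=[C,I,G,B,E,F,A,H,g], logical=[g,C,I,G,B,E,F,A,H]
After op 9 (replace(2, 'n')): offset=8, physical=[C,n,G,B,E,F,A,H,g], logical=[g,C,n,G,B,E,F,A,H]
After op 10 (rotate(+2)): offset=1, physical=[C,n,G,B,E,F,A,H,g], logical=[n,G,B,E,F,A,H,g,C]
After op 11 (swap(5, 2)): offset=1, physical=[C,n,G,A,E,F,B,H,g], logical=[n,G,A,E,F,B,H,g,C]

Answer: F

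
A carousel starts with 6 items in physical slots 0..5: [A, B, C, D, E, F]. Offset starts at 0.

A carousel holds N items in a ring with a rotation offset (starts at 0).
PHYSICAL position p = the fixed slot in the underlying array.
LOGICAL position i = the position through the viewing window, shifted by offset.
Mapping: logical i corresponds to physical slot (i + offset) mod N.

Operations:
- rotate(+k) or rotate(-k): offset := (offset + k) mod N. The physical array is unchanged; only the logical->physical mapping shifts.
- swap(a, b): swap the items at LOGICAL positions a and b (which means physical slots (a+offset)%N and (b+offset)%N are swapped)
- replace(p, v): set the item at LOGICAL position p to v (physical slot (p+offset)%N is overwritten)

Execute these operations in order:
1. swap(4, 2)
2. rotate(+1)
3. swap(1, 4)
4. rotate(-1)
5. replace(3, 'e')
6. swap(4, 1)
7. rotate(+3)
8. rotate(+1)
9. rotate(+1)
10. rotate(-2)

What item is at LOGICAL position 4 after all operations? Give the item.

After op 1 (swap(4, 2)): offset=0, physical=[A,B,E,D,C,F], logical=[A,B,E,D,C,F]
After op 2 (rotate(+1)): offset=1, physical=[A,B,E,D,C,F], logical=[B,E,D,C,F,A]
After op 3 (swap(1, 4)): offset=1, physical=[A,B,F,D,C,E], logical=[B,F,D,C,E,A]
After op 4 (rotate(-1)): offset=0, physical=[A,B,F,D,C,E], logical=[A,B,F,D,C,E]
After op 5 (replace(3, 'e')): offset=0, physical=[A,B,F,e,C,E], logical=[A,B,F,e,C,E]
After op 6 (swap(4, 1)): offset=0, physical=[A,C,F,e,B,E], logical=[A,C,F,e,B,E]
After op 7 (rotate(+3)): offset=3, physical=[A,C,F,e,B,E], logical=[e,B,E,A,C,F]
After op 8 (rotate(+1)): offset=4, physical=[A,C,F,e,B,E], logical=[B,E,A,C,F,e]
After op 9 (rotate(+1)): offset=5, physical=[A,C,F,e,B,E], logical=[E,A,C,F,e,B]
After op 10 (rotate(-2)): offset=3, physical=[A,C,F,e,B,E], logical=[e,B,E,A,C,F]

Answer: C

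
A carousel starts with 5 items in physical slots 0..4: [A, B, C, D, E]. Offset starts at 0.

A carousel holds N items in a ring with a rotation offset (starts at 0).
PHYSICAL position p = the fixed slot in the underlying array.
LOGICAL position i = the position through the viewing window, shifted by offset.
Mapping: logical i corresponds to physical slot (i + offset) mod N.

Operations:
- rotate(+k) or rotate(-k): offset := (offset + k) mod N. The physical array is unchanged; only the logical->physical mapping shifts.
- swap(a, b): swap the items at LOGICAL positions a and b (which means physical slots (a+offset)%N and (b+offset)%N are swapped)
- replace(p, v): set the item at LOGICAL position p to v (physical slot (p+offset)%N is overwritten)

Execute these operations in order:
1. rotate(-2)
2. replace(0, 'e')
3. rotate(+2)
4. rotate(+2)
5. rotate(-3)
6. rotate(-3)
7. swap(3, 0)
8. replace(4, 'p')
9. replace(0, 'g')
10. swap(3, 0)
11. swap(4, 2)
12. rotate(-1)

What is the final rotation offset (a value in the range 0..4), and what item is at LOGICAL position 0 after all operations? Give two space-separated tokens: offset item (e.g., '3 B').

After op 1 (rotate(-2)): offset=3, physical=[A,B,C,D,E], logical=[D,E,A,B,C]
After op 2 (replace(0, 'e')): offset=3, physical=[A,B,C,e,E], logical=[e,E,A,B,C]
After op 3 (rotate(+2)): offset=0, physical=[A,B,C,e,E], logical=[A,B,C,e,E]
After op 4 (rotate(+2)): offset=2, physical=[A,B,C,e,E], logical=[C,e,E,A,B]
After op 5 (rotate(-3)): offset=4, physical=[A,B,C,e,E], logical=[E,A,B,C,e]
After op 6 (rotate(-3)): offset=1, physical=[A,B,C,e,E], logical=[B,C,e,E,A]
After op 7 (swap(3, 0)): offset=1, physical=[A,E,C,e,B], logical=[E,C,e,B,A]
After op 8 (replace(4, 'p')): offset=1, physical=[p,E,C,e,B], logical=[E,C,e,B,p]
After op 9 (replace(0, 'g')): offset=1, physical=[p,g,C,e,B], logical=[g,C,e,B,p]
After op 10 (swap(3, 0)): offset=1, physical=[p,B,C,e,g], logical=[B,C,e,g,p]
After op 11 (swap(4, 2)): offset=1, physical=[e,B,C,p,g], logical=[B,C,p,g,e]
After op 12 (rotate(-1)): offset=0, physical=[e,B,C,p,g], logical=[e,B,C,p,g]

Answer: 0 e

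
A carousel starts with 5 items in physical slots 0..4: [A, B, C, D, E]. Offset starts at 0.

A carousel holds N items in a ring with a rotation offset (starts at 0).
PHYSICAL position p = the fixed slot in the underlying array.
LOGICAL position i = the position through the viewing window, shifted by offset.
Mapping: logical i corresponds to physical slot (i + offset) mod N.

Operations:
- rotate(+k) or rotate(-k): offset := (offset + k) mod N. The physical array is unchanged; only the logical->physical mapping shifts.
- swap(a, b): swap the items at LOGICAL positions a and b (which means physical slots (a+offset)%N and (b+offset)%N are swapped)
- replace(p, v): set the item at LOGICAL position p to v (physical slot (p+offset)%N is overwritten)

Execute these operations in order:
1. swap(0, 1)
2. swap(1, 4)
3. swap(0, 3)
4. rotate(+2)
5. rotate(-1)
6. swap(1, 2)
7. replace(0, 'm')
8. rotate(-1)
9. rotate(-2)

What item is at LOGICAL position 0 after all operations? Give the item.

After op 1 (swap(0, 1)): offset=0, physical=[B,A,C,D,E], logical=[B,A,C,D,E]
After op 2 (swap(1, 4)): offset=0, physical=[B,E,C,D,A], logical=[B,E,C,D,A]
After op 3 (swap(0, 3)): offset=0, physical=[D,E,C,B,A], logical=[D,E,C,B,A]
After op 4 (rotate(+2)): offset=2, physical=[D,E,C,B,A], logical=[C,B,A,D,E]
After op 5 (rotate(-1)): offset=1, physical=[D,E,C,B,A], logical=[E,C,B,A,D]
After op 6 (swap(1, 2)): offset=1, physical=[D,E,B,C,A], logical=[E,B,C,A,D]
After op 7 (replace(0, 'm')): offset=1, physical=[D,m,B,C,A], logical=[m,B,C,A,D]
After op 8 (rotate(-1)): offset=0, physical=[D,m,B,C,A], logical=[D,m,B,C,A]
After op 9 (rotate(-2)): offset=3, physical=[D,m,B,C,A], logical=[C,A,D,m,B]

Answer: C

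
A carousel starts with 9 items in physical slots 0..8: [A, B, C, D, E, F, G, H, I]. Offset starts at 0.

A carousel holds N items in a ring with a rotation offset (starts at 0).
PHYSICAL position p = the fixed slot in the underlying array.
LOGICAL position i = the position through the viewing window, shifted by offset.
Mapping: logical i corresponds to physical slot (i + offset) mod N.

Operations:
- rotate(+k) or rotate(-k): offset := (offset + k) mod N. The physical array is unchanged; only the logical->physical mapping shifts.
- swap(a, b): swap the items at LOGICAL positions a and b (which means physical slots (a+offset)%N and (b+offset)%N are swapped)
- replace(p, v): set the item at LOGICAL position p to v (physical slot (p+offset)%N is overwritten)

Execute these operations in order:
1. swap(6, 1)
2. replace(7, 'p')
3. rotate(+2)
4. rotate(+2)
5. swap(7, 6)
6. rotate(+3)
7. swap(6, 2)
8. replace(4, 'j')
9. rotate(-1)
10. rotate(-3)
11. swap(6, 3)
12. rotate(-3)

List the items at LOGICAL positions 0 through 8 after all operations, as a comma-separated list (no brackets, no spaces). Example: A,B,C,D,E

Answer: B,C,j,D,A,F,E,p,I

Derivation:
After op 1 (swap(6, 1)): offset=0, physical=[A,G,C,D,E,F,B,H,I], logical=[A,G,C,D,E,F,B,H,I]
After op 2 (replace(7, 'p')): offset=0, physical=[A,G,C,D,E,F,B,p,I], logical=[A,G,C,D,E,F,B,p,I]
After op 3 (rotate(+2)): offset=2, physical=[A,G,C,D,E,F,B,p,I], logical=[C,D,E,F,B,p,I,A,G]
After op 4 (rotate(+2)): offset=4, physical=[A,G,C,D,E,F,B,p,I], logical=[E,F,B,p,I,A,G,C,D]
After op 5 (swap(7, 6)): offset=4, physical=[A,C,G,D,E,F,B,p,I], logical=[E,F,B,p,I,A,C,G,D]
After op 6 (rotate(+3)): offset=7, physical=[A,C,G,D,E,F,B,p,I], logical=[p,I,A,C,G,D,E,F,B]
After op 7 (swap(6, 2)): offset=7, physical=[E,C,G,D,A,F,B,p,I], logical=[p,I,E,C,G,D,A,F,B]
After op 8 (replace(4, 'j')): offset=7, physical=[E,C,j,D,A,F,B,p,I], logical=[p,I,E,C,j,D,A,F,B]
After op 9 (rotate(-1)): offset=6, physical=[E,C,j,D,A,F,B,p,I], logical=[B,p,I,E,C,j,D,A,F]
After op 10 (rotate(-3)): offset=3, physical=[E,C,j,D,A,F,B,p,I], logical=[D,A,F,B,p,I,E,C,j]
After op 11 (swap(6, 3)): offset=3, physical=[B,C,j,D,A,F,E,p,I], logical=[D,A,F,E,p,I,B,C,j]
After op 12 (rotate(-3)): offset=0, physical=[B,C,j,D,A,F,E,p,I], logical=[B,C,j,D,A,F,E,p,I]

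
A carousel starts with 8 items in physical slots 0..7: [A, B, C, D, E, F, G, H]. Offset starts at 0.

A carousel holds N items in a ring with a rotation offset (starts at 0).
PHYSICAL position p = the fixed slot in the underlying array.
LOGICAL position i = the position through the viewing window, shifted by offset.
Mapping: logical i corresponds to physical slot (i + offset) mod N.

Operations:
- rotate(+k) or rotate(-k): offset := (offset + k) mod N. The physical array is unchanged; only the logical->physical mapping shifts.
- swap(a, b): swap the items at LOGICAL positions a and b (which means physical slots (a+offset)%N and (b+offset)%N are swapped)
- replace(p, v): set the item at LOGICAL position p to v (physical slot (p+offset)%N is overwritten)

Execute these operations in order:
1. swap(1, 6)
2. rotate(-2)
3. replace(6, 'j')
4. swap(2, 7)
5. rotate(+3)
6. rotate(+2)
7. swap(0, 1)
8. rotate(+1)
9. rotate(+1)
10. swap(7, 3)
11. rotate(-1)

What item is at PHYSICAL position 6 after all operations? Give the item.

Answer: B

Derivation:
After op 1 (swap(1, 6)): offset=0, physical=[A,G,C,D,E,F,B,H], logical=[A,G,C,D,E,F,B,H]
After op 2 (rotate(-2)): offset=6, physical=[A,G,C,D,E,F,B,H], logical=[B,H,A,G,C,D,E,F]
After op 3 (replace(6, 'j')): offset=6, physical=[A,G,C,D,j,F,B,H], logical=[B,H,A,G,C,D,j,F]
After op 4 (swap(2, 7)): offset=6, physical=[F,G,C,D,j,A,B,H], logical=[B,H,F,G,C,D,j,A]
After op 5 (rotate(+3)): offset=1, physical=[F,G,C,D,j,A,B,H], logical=[G,C,D,j,A,B,H,F]
After op 6 (rotate(+2)): offset=3, physical=[F,G,C,D,j,A,B,H], logical=[D,j,A,B,H,F,G,C]
After op 7 (swap(0, 1)): offset=3, physical=[F,G,C,j,D,A,B,H], logical=[j,D,A,B,H,F,G,C]
After op 8 (rotate(+1)): offset=4, physical=[F,G,C,j,D,A,B,H], logical=[D,A,B,H,F,G,C,j]
After op 9 (rotate(+1)): offset=5, physical=[F,G,C,j,D,A,B,H], logical=[A,B,H,F,G,C,j,D]
After op 10 (swap(7, 3)): offset=5, physical=[D,G,C,j,F,A,B,H], logical=[A,B,H,D,G,C,j,F]
After op 11 (rotate(-1)): offset=4, physical=[D,G,C,j,F,A,B,H], logical=[F,A,B,H,D,G,C,j]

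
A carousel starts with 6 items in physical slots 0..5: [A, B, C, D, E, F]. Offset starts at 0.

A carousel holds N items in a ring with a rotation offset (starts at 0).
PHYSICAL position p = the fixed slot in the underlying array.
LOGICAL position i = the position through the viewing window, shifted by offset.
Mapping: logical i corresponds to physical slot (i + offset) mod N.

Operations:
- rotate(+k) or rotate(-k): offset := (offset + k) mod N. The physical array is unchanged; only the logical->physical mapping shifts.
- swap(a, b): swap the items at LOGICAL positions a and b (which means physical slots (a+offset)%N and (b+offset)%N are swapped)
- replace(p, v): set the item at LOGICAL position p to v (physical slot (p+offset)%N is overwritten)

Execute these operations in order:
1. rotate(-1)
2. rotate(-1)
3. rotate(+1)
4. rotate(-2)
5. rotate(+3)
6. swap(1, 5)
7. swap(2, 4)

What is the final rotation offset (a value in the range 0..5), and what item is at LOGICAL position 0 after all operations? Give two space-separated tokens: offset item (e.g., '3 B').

After op 1 (rotate(-1)): offset=5, physical=[A,B,C,D,E,F], logical=[F,A,B,C,D,E]
After op 2 (rotate(-1)): offset=4, physical=[A,B,C,D,E,F], logical=[E,F,A,B,C,D]
After op 3 (rotate(+1)): offset=5, physical=[A,B,C,D,E,F], logical=[F,A,B,C,D,E]
After op 4 (rotate(-2)): offset=3, physical=[A,B,C,D,E,F], logical=[D,E,F,A,B,C]
After op 5 (rotate(+3)): offset=0, physical=[A,B,C,D,E,F], logical=[A,B,C,D,E,F]
After op 6 (swap(1, 5)): offset=0, physical=[A,F,C,D,E,B], logical=[A,F,C,D,E,B]
After op 7 (swap(2, 4)): offset=0, physical=[A,F,E,D,C,B], logical=[A,F,E,D,C,B]

Answer: 0 A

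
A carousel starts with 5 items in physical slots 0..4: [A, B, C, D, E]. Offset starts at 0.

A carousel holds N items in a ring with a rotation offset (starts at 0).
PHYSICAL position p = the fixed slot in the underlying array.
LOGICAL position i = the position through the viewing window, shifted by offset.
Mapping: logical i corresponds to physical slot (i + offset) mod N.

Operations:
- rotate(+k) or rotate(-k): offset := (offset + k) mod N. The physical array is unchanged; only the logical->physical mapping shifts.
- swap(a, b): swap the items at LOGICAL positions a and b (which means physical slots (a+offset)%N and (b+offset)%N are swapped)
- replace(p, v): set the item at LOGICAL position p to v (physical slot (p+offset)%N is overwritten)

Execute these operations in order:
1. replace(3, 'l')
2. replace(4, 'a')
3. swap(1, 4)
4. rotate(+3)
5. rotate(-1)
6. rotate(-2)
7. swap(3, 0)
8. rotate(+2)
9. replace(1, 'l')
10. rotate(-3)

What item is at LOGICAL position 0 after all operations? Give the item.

After op 1 (replace(3, 'l')): offset=0, physical=[A,B,C,l,E], logical=[A,B,C,l,E]
After op 2 (replace(4, 'a')): offset=0, physical=[A,B,C,l,a], logical=[A,B,C,l,a]
After op 3 (swap(1, 4)): offset=0, physical=[A,a,C,l,B], logical=[A,a,C,l,B]
After op 4 (rotate(+3)): offset=3, physical=[A,a,C,l,B], logical=[l,B,A,a,C]
After op 5 (rotate(-1)): offset=2, physical=[A,a,C,l,B], logical=[C,l,B,A,a]
After op 6 (rotate(-2)): offset=0, physical=[A,a,C,l,B], logical=[A,a,C,l,B]
After op 7 (swap(3, 0)): offset=0, physical=[l,a,C,A,B], logical=[l,a,C,A,B]
After op 8 (rotate(+2)): offset=2, physical=[l,a,C,A,B], logical=[C,A,B,l,a]
After op 9 (replace(1, 'l')): offset=2, physical=[l,a,C,l,B], logical=[C,l,B,l,a]
After op 10 (rotate(-3)): offset=4, physical=[l,a,C,l,B], logical=[B,l,a,C,l]

Answer: B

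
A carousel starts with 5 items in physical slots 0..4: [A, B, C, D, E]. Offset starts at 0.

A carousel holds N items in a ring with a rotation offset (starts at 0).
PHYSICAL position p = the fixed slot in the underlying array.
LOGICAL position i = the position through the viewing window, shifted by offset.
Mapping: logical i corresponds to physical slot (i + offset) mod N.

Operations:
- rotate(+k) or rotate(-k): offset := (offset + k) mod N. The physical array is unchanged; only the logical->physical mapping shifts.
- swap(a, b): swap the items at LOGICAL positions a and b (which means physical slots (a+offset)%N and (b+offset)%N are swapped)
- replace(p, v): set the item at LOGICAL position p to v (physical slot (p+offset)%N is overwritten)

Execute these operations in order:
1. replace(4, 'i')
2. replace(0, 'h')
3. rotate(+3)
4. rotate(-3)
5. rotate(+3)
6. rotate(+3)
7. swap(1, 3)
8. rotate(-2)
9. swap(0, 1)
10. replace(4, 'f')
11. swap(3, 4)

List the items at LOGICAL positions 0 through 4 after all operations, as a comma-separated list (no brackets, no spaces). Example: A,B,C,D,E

After op 1 (replace(4, 'i')): offset=0, physical=[A,B,C,D,i], logical=[A,B,C,D,i]
After op 2 (replace(0, 'h')): offset=0, physical=[h,B,C,D,i], logical=[h,B,C,D,i]
After op 3 (rotate(+3)): offset=3, physical=[h,B,C,D,i], logical=[D,i,h,B,C]
After op 4 (rotate(-3)): offset=0, physical=[h,B,C,D,i], logical=[h,B,C,D,i]
After op 5 (rotate(+3)): offset=3, physical=[h,B,C,D,i], logical=[D,i,h,B,C]
After op 6 (rotate(+3)): offset=1, physical=[h,B,C,D,i], logical=[B,C,D,i,h]
After op 7 (swap(1, 3)): offset=1, physical=[h,B,i,D,C], logical=[B,i,D,C,h]
After op 8 (rotate(-2)): offset=4, physical=[h,B,i,D,C], logical=[C,h,B,i,D]
After op 9 (swap(0, 1)): offset=4, physical=[C,B,i,D,h], logical=[h,C,B,i,D]
After op 10 (replace(4, 'f')): offset=4, physical=[C,B,i,f,h], logical=[h,C,B,i,f]
After op 11 (swap(3, 4)): offset=4, physical=[C,B,f,i,h], logical=[h,C,B,f,i]

Answer: h,C,B,f,i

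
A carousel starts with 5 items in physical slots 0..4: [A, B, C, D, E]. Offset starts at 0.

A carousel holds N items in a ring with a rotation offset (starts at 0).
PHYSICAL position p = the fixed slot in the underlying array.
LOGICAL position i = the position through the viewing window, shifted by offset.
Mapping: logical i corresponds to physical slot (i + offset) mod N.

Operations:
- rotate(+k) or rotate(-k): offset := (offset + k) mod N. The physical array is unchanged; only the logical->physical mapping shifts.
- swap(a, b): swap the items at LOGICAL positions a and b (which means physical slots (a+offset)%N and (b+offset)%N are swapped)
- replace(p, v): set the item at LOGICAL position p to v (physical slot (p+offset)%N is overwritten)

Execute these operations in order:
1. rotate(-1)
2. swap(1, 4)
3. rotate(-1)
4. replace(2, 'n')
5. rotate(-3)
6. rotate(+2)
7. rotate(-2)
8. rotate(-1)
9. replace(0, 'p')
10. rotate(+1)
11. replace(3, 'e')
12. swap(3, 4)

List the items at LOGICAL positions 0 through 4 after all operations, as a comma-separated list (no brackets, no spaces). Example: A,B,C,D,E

Answer: n,B,C,p,e

Derivation:
After op 1 (rotate(-1)): offset=4, physical=[A,B,C,D,E], logical=[E,A,B,C,D]
After op 2 (swap(1, 4)): offset=4, physical=[D,B,C,A,E], logical=[E,D,B,C,A]
After op 3 (rotate(-1)): offset=3, physical=[D,B,C,A,E], logical=[A,E,D,B,C]
After op 4 (replace(2, 'n')): offset=3, physical=[n,B,C,A,E], logical=[A,E,n,B,C]
After op 5 (rotate(-3)): offset=0, physical=[n,B,C,A,E], logical=[n,B,C,A,E]
After op 6 (rotate(+2)): offset=2, physical=[n,B,C,A,E], logical=[C,A,E,n,B]
After op 7 (rotate(-2)): offset=0, physical=[n,B,C,A,E], logical=[n,B,C,A,E]
After op 8 (rotate(-1)): offset=4, physical=[n,B,C,A,E], logical=[E,n,B,C,A]
After op 9 (replace(0, 'p')): offset=4, physical=[n,B,C,A,p], logical=[p,n,B,C,A]
After op 10 (rotate(+1)): offset=0, physical=[n,B,C,A,p], logical=[n,B,C,A,p]
After op 11 (replace(3, 'e')): offset=0, physical=[n,B,C,e,p], logical=[n,B,C,e,p]
After op 12 (swap(3, 4)): offset=0, physical=[n,B,C,p,e], logical=[n,B,C,p,e]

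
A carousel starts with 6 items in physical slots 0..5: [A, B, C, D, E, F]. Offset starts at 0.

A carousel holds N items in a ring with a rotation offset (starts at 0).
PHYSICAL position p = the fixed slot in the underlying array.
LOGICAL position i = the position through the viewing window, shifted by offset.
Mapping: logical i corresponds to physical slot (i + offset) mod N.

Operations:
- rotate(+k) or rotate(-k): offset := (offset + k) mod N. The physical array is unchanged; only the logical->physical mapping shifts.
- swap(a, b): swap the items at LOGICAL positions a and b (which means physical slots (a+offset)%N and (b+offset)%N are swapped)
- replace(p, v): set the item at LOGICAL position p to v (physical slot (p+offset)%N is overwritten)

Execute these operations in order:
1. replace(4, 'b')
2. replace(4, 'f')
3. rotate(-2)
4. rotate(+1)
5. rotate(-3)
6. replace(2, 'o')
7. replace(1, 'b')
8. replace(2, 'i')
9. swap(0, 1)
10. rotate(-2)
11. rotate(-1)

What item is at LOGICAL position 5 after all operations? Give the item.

After op 1 (replace(4, 'b')): offset=0, physical=[A,B,C,D,b,F], logical=[A,B,C,D,b,F]
After op 2 (replace(4, 'f')): offset=0, physical=[A,B,C,D,f,F], logical=[A,B,C,D,f,F]
After op 3 (rotate(-2)): offset=4, physical=[A,B,C,D,f,F], logical=[f,F,A,B,C,D]
After op 4 (rotate(+1)): offset=5, physical=[A,B,C,D,f,F], logical=[F,A,B,C,D,f]
After op 5 (rotate(-3)): offset=2, physical=[A,B,C,D,f,F], logical=[C,D,f,F,A,B]
After op 6 (replace(2, 'o')): offset=2, physical=[A,B,C,D,o,F], logical=[C,D,o,F,A,B]
After op 7 (replace(1, 'b')): offset=2, physical=[A,B,C,b,o,F], logical=[C,b,o,F,A,B]
After op 8 (replace(2, 'i')): offset=2, physical=[A,B,C,b,i,F], logical=[C,b,i,F,A,B]
After op 9 (swap(0, 1)): offset=2, physical=[A,B,b,C,i,F], logical=[b,C,i,F,A,B]
After op 10 (rotate(-2)): offset=0, physical=[A,B,b,C,i,F], logical=[A,B,b,C,i,F]
After op 11 (rotate(-1)): offset=5, physical=[A,B,b,C,i,F], logical=[F,A,B,b,C,i]

Answer: i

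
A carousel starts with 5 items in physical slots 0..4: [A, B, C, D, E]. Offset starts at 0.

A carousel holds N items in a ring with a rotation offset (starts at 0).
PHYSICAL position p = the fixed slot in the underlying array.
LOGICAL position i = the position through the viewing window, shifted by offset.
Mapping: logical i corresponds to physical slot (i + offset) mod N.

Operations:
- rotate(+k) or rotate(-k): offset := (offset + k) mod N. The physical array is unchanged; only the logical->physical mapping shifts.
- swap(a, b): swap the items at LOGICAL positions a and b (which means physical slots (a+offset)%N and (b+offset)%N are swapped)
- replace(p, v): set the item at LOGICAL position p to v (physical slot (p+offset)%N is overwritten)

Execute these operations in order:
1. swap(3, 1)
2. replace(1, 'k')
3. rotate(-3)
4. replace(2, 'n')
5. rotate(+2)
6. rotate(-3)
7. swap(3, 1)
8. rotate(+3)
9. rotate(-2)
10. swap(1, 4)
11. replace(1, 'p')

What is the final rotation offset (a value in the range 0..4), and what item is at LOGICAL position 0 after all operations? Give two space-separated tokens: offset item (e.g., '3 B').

After op 1 (swap(3, 1)): offset=0, physical=[A,D,C,B,E], logical=[A,D,C,B,E]
After op 2 (replace(1, 'k')): offset=0, physical=[A,k,C,B,E], logical=[A,k,C,B,E]
After op 3 (rotate(-3)): offset=2, physical=[A,k,C,B,E], logical=[C,B,E,A,k]
After op 4 (replace(2, 'n')): offset=2, physical=[A,k,C,B,n], logical=[C,B,n,A,k]
After op 5 (rotate(+2)): offset=4, physical=[A,k,C,B,n], logical=[n,A,k,C,B]
After op 6 (rotate(-3)): offset=1, physical=[A,k,C,B,n], logical=[k,C,B,n,A]
After op 7 (swap(3, 1)): offset=1, physical=[A,k,n,B,C], logical=[k,n,B,C,A]
After op 8 (rotate(+3)): offset=4, physical=[A,k,n,B,C], logical=[C,A,k,n,B]
After op 9 (rotate(-2)): offset=2, physical=[A,k,n,B,C], logical=[n,B,C,A,k]
After op 10 (swap(1, 4)): offset=2, physical=[A,B,n,k,C], logical=[n,k,C,A,B]
After op 11 (replace(1, 'p')): offset=2, physical=[A,B,n,p,C], logical=[n,p,C,A,B]

Answer: 2 n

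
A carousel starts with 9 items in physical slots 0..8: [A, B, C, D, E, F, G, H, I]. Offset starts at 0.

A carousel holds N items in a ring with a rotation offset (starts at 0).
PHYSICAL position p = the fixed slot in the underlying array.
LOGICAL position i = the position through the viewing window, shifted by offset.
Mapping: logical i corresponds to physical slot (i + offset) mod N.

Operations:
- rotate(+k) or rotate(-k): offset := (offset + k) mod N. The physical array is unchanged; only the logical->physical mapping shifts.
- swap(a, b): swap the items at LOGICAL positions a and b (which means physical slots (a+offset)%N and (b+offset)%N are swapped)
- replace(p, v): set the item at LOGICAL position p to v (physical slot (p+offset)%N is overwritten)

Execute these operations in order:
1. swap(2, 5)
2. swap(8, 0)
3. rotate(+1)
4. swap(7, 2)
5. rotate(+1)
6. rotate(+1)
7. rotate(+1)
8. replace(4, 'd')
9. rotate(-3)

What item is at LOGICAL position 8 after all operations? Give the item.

Answer: I

Derivation:
After op 1 (swap(2, 5)): offset=0, physical=[A,B,F,D,E,C,G,H,I], logical=[A,B,F,D,E,C,G,H,I]
After op 2 (swap(8, 0)): offset=0, physical=[I,B,F,D,E,C,G,H,A], logical=[I,B,F,D,E,C,G,H,A]
After op 3 (rotate(+1)): offset=1, physical=[I,B,F,D,E,C,G,H,A], logical=[B,F,D,E,C,G,H,A,I]
After op 4 (swap(7, 2)): offset=1, physical=[I,B,F,A,E,C,G,H,D], logical=[B,F,A,E,C,G,H,D,I]
After op 5 (rotate(+1)): offset=2, physical=[I,B,F,A,E,C,G,H,D], logical=[F,A,E,C,G,H,D,I,B]
After op 6 (rotate(+1)): offset=3, physical=[I,B,F,A,E,C,G,H,D], logical=[A,E,C,G,H,D,I,B,F]
After op 7 (rotate(+1)): offset=4, physical=[I,B,F,A,E,C,G,H,D], logical=[E,C,G,H,D,I,B,F,A]
After op 8 (replace(4, 'd')): offset=4, physical=[I,B,F,A,E,C,G,H,d], logical=[E,C,G,H,d,I,B,F,A]
After op 9 (rotate(-3)): offset=1, physical=[I,B,F,A,E,C,G,H,d], logical=[B,F,A,E,C,G,H,d,I]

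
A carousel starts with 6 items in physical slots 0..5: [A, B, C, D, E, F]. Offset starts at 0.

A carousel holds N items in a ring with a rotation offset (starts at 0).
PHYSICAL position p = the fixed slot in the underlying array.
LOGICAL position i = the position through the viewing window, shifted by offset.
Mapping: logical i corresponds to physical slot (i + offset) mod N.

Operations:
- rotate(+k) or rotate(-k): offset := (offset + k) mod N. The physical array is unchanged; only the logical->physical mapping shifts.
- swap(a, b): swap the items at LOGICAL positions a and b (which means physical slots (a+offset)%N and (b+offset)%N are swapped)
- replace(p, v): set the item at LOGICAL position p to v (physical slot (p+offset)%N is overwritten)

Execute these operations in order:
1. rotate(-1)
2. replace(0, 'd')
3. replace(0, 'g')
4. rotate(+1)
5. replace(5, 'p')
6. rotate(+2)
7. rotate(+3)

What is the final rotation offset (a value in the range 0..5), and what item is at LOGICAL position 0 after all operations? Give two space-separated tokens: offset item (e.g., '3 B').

Answer: 5 p

Derivation:
After op 1 (rotate(-1)): offset=5, physical=[A,B,C,D,E,F], logical=[F,A,B,C,D,E]
After op 2 (replace(0, 'd')): offset=5, physical=[A,B,C,D,E,d], logical=[d,A,B,C,D,E]
After op 3 (replace(0, 'g')): offset=5, physical=[A,B,C,D,E,g], logical=[g,A,B,C,D,E]
After op 4 (rotate(+1)): offset=0, physical=[A,B,C,D,E,g], logical=[A,B,C,D,E,g]
After op 5 (replace(5, 'p')): offset=0, physical=[A,B,C,D,E,p], logical=[A,B,C,D,E,p]
After op 6 (rotate(+2)): offset=2, physical=[A,B,C,D,E,p], logical=[C,D,E,p,A,B]
After op 7 (rotate(+3)): offset=5, physical=[A,B,C,D,E,p], logical=[p,A,B,C,D,E]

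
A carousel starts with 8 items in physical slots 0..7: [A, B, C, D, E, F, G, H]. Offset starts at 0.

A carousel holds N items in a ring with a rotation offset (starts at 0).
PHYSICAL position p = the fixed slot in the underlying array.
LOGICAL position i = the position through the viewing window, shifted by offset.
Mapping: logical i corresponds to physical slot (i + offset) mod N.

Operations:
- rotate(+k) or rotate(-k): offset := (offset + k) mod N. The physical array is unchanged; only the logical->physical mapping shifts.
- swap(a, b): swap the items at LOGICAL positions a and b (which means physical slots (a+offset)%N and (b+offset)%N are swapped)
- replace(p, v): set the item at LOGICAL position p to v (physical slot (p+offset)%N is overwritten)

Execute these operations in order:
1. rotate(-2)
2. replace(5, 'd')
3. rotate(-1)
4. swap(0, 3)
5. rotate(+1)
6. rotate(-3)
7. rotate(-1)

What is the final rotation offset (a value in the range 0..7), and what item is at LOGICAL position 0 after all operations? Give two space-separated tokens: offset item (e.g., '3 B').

Answer: 2 C

Derivation:
After op 1 (rotate(-2)): offset=6, physical=[A,B,C,D,E,F,G,H], logical=[G,H,A,B,C,D,E,F]
After op 2 (replace(5, 'd')): offset=6, physical=[A,B,C,d,E,F,G,H], logical=[G,H,A,B,C,d,E,F]
After op 3 (rotate(-1)): offset=5, physical=[A,B,C,d,E,F,G,H], logical=[F,G,H,A,B,C,d,E]
After op 4 (swap(0, 3)): offset=5, physical=[F,B,C,d,E,A,G,H], logical=[A,G,H,F,B,C,d,E]
After op 5 (rotate(+1)): offset=6, physical=[F,B,C,d,E,A,G,H], logical=[G,H,F,B,C,d,E,A]
After op 6 (rotate(-3)): offset=3, physical=[F,B,C,d,E,A,G,H], logical=[d,E,A,G,H,F,B,C]
After op 7 (rotate(-1)): offset=2, physical=[F,B,C,d,E,A,G,H], logical=[C,d,E,A,G,H,F,B]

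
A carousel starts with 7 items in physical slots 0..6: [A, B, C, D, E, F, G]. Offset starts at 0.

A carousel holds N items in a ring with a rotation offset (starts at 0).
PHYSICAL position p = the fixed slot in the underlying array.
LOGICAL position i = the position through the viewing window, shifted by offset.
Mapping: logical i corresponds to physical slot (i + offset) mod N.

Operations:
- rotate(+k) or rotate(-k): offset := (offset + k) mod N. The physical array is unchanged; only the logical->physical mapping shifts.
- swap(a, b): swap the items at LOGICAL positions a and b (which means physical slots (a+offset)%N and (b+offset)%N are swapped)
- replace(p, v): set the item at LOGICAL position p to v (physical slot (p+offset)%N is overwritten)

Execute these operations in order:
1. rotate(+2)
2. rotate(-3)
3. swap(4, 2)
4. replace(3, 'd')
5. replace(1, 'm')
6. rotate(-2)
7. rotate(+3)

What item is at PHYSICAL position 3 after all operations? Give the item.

Answer: B

Derivation:
After op 1 (rotate(+2)): offset=2, physical=[A,B,C,D,E,F,G], logical=[C,D,E,F,G,A,B]
After op 2 (rotate(-3)): offset=6, physical=[A,B,C,D,E,F,G], logical=[G,A,B,C,D,E,F]
After op 3 (swap(4, 2)): offset=6, physical=[A,D,C,B,E,F,G], logical=[G,A,D,C,B,E,F]
After op 4 (replace(3, 'd')): offset=6, physical=[A,D,d,B,E,F,G], logical=[G,A,D,d,B,E,F]
After op 5 (replace(1, 'm')): offset=6, physical=[m,D,d,B,E,F,G], logical=[G,m,D,d,B,E,F]
After op 6 (rotate(-2)): offset=4, physical=[m,D,d,B,E,F,G], logical=[E,F,G,m,D,d,B]
After op 7 (rotate(+3)): offset=0, physical=[m,D,d,B,E,F,G], logical=[m,D,d,B,E,F,G]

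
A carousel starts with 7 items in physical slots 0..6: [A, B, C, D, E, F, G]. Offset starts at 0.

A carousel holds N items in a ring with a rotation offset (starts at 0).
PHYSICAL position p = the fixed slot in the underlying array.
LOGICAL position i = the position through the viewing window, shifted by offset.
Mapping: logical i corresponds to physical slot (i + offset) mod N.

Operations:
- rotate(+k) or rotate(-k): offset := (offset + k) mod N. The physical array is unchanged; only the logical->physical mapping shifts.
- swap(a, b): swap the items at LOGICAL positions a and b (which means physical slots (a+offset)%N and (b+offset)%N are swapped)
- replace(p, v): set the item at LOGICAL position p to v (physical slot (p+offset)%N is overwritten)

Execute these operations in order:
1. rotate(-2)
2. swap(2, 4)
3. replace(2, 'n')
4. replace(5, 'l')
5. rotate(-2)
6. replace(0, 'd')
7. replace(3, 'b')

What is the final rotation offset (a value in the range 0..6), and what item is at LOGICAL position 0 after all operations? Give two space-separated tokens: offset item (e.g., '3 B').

Answer: 3 d

Derivation:
After op 1 (rotate(-2)): offset=5, physical=[A,B,C,D,E,F,G], logical=[F,G,A,B,C,D,E]
After op 2 (swap(2, 4)): offset=5, physical=[C,B,A,D,E,F,G], logical=[F,G,C,B,A,D,E]
After op 3 (replace(2, 'n')): offset=5, physical=[n,B,A,D,E,F,G], logical=[F,G,n,B,A,D,E]
After op 4 (replace(5, 'l')): offset=5, physical=[n,B,A,l,E,F,G], logical=[F,G,n,B,A,l,E]
After op 5 (rotate(-2)): offset=3, physical=[n,B,A,l,E,F,G], logical=[l,E,F,G,n,B,A]
After op 6 (replace(0, 'd')): offset=3, physical=[n,B,A,d,E,F,G], logical=[d,E,F,G,n,B,A]
After op 7 (replace(3, 'b')): offset=3, physical=[n,B,A,d,E,F,b], logical=[d,E,F,b,n,B,A]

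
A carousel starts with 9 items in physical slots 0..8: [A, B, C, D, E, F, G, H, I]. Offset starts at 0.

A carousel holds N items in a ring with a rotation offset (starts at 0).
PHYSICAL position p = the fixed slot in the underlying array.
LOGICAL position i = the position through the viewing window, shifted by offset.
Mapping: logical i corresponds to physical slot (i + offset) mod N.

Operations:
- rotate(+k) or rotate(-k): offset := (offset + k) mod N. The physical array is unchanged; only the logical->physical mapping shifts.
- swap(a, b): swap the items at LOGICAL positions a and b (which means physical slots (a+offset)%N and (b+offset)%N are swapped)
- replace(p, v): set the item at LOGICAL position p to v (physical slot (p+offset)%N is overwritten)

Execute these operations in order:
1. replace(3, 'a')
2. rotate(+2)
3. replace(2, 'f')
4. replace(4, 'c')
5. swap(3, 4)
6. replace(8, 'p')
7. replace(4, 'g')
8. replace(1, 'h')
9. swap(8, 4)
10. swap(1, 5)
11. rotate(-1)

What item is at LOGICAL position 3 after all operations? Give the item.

After op 1 (replace(3, 'a')): offset=0, physical=[A,B,C,a,E,F,G,H,I], logical=[A,B,C,a,E,F,G,H,I]
After op 2 (rotate(+2)): offset=2, physical=[A,B,C,a,E,F,G,H,I], logical=[C,a,E,F,G,H,I,A,B]
After op 3 (replace(2, 'f')): offset=2, physical=[A,B,C,a,f,F,G,H,I], logical=[C,a,f,F,G,H,I,A,B]
After op 4 (replace(4, 'c')): offset=2, physical=[A,B,C,a,f,F,c,H,I], logical=[C,a,f,F,c,H,I,A,B]
After op 5 (swap(3, 4)): offset=2, physical=[A,B,C,a,f,c,F,H,I], logical=[C,a,f,c,F,H,I,A,B]
After op 6 (replace(8, 'p')): offset=2, physical=[A,p,C,a,f,c,F,H,I], logical=[C,a,f,c,F,H,I,A,p]
After op 7 (replace(4, 'g')): offset=2, physical=[A,p,C,a,f,c,g,H,I], logical=[C,a,f,c,g,H,I,A,p]
After op 8 (replace(1, 'h')): offset=2, physical=[A,p,C,h,f,c,g,H,I], logical=[C,h,f,c,g,H,I,A,p]
After op 9 (swap(8, 4)): offset=2, physical=[A,g,C,h,f,c,p,H,I], logical=[C,h,f,c,p,H,I,A,g]
After op 10 (swap(1, 5)): offset=2, physical=[A,g,C,H,f,c,p,h,I], logical=[C,H,f,c,p,h,I,A,g]
After op 11 (rotate(-1)): offset=1, physical=[A,g,C,H,f,c,p,h,I], logical=[g,C,H,f,c,p,h,I,A]

Answer: f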